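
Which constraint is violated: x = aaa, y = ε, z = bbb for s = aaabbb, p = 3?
Violated: |y| > 0

The decomposition x = aaa, y = ε, z = bbb for s = aaabbb with p = 3
violates the constraint: |y| > 0

|y| = 0, but the pumping lemma requires |y| > 0 (y must be non-empty).

Pumping lemma constraints:
1. xyz = s (decomposition is valid)
2. |xy| ≤ p
3. |y| > 0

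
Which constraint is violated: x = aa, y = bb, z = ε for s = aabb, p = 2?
Violated: |xy| ≤ p

The decomposition x = aa, y = bb, z = ε for s = aabb with p = 2
violates the constraint: |xy| ≤ p

|xy| = |aabb| = 4 > 2 = p. The decomposition puts too many characters in xy.

Pumping lemma constraints:
1. xyz = s (decomposition is valid)
2. |xy| ≤ p
3. |y| > 0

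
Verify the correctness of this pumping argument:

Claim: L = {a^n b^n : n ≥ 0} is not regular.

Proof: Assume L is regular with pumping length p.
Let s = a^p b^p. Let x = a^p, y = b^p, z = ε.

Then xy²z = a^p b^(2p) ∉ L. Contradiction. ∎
The proof is INCORRECT.

Error: The decomposition violates |xy| ≤ p.
With x = a^p and y = b^p, we have |xy| = 2p > p.
The pumping lemma requires |xy| ≤ p, so y must be within the first p characters.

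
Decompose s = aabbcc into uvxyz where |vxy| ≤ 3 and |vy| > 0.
u='aa', v='b', x='b', y='c', z='c'

For s = aabbcc with pumping length p = 3:

One valid decomposition:
- u = 'aa'
- v = 'b'
- x = 'b'
- y = 'c'
- z = 'c'

Verification:
- uvxyz = 'aa' + 'b' + 'b' + 'c' + 'c' = aabbcc ✓
- |vxy| = |'bbc'| = 3 ≤ 3 ✓
- |vy| = |'bc'| = 2 > 0 ✓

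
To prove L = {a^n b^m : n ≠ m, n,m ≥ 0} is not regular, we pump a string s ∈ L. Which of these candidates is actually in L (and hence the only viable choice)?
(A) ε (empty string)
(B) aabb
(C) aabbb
(C) aabbb

The pumping lemma is applied to a string s that lies in L, so first check membership of each option:
- (A) ε = a^0 b^0 has n = m = 0, so it is not in L ✗
- (B) aabb = a^2 b^2 has n = m = 2, so it is not in L ✗
- (C) aabbb = a^2 b^3 with 2 ≠ 3, so it is in L ✓

Only (C) aabbb is in L, so it is the only candidate that could play the role of s.
(In a complete proof one picks s in terms of the pumping length p so that |s| ≥ p is guaranteed; a fixed string like aabbb illustrates the shape of such an s.)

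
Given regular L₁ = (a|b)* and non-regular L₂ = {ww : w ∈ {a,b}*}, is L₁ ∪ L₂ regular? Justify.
Yes — L₁ ∪ L₂ is regular.

{ww} ⊆ (a|b)*, so L₁ ∪ L₂ = (a|b)*, which is regular.

Note that the bare facts "L₁ regular, L₂ non-regular" do not settle the question by themselves: the closure of regular languages under ∪, ∩, complement and difference applies only when BOTH operands are regular. With a non-regular operand the result can come out regular or non-regular depending on the specific languages, so one has to work out L₁ ∪ L₂ for this particular pair, as above.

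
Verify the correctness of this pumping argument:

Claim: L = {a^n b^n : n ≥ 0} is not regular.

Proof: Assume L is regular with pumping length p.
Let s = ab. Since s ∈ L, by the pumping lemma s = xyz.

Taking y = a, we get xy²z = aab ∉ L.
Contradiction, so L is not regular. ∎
The proof is INCORRECT.

Error: The string s = ab may be shorter than p.
The pumping lemma only applies to strings with |s| ≥ p, and p is not under our control.
We must choose s in terms of p, e.g. s = a^p b^p, to ensure |s| ≥ p.
(The proof also fixes one particular y; a valid argument must handle every decomposition with |xy| ≤ p and |y| ≥ 1 — for s = a^p b^p this forces y = a^k, and then xy²z = a^(p+k) b^p ∉ L.)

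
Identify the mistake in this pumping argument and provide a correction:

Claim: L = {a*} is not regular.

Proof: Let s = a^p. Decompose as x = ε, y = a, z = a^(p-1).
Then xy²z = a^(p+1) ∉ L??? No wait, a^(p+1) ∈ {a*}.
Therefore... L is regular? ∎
Error: The proof attempts to show a*  is not regular, but a* IS regular!

Correction: a* is a regular language (recognized by a simple DFA with one accepting state and self-loop on 'a'). The pumping lemma can only prove non-regularity, not regularity. For regular languages, pumping always works.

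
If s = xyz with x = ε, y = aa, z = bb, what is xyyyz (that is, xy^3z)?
aaaaaabb

Given x = '', y = 'aa', z = 'bb' and i = 3:

xy^3z = x + y·y·...·y (3 times) + z
       = '' + 'aa'^3 + 'bb'
       = '' + 'aaaaaa' + 'bb'
       = 'aaaaaabb'

The pumped string is 'aaaaaabb' with length 8.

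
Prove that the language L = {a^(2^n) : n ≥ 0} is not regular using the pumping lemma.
Assume for contradiction that L is regular, and let p ≥ 1 be the pumping length given by the pumping lemma.
Choose s = a^(2^p). Then s ∈ L and |s| = 2^p ≥ p.
By the pumping lemma, s = xyz for some x, y, z with |xy| ≤ p, |y| ≥ 1, and xy^i z ∈ L for every i ≥ 0.
Here y = a^k for some k with 1 ≤ k ≤ |xy| ≤ p, and p < 2^p.

Take i = 2: |xy²z| = 2^p + k.
Now 2^p < 2^p + k ≤ 2^p + p < 2^p + 2^p = 2^(p+1).
So |xy²z| lies strictly between the consecutive powers of two 2^p and 2^(p+1), hence is not a power of 2, and xy²z ∉ L.

This contradicts the pumping lemma, which requires xy^i z ∈ L for all i ≥ 0.
Hence L = {a^(2^n) : n ≥ 0} is not regular. ∎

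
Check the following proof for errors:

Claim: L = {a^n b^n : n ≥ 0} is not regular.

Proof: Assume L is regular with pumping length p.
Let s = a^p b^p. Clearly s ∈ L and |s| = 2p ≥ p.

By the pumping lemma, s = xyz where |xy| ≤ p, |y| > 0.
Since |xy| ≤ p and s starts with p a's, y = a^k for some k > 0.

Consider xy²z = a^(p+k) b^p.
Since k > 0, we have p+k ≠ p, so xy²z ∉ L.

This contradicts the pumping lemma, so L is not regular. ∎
The proof is correct.

This proof is valid because:
1. The string s = a^p b^p is correctly in L
2. The decomposition analysis is correct: y must consist only of a's
3. The contradiction is valid: pumping increases a's but not b's
4. The conclusion follows logically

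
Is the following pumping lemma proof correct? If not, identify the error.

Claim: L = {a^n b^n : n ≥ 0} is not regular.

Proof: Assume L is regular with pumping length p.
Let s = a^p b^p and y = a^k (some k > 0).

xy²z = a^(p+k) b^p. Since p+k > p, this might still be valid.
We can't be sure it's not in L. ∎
The proof is INCORRECT.

Error: The conclusion is wrong.
xy²z = a^(p+k) b^p is definitely NOT in L because the number of a's (p+k) ≠ number of b's (p).
The proof incorrectly doubts what is actually a valid contradiction.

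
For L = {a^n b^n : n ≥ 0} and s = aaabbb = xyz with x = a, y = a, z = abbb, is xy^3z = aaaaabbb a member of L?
No

xy³z = a · aaa · abbb = aaaaabbb.
aaaaabbb has 5 a's and 3 b's; 5 ≠ 3, so it is not in L.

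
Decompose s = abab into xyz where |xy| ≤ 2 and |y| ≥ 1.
x = 'a', y = 'b', z = 'ab'

For s = abab and p = 2, one valid decomposition is:
- x = 'a' (length 1)
- y = 'b' (length 1)
- z = 'ab' (length 2)

Verification:
- xyz = 'a' + 'b' + 'ab' = abab ✓
- |xy| = 2 ≤ 2 ✓
- |y| = 1 > 0 ✓

All pumping lemma constraints are satisfied.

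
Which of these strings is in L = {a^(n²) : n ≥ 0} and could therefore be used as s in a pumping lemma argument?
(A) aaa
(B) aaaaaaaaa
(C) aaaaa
(B) aaaaaaaaa

The pumping lemma is applied to a string s that lies in L, so first check membership of each option:
- (A) aaa has length 3, strictly between 1² = 1 and 2² = 4, so it is not in L ✗
- (B) aaaaaaaaa has length 9 = 3², a perfect square, so it is in L ✓
- (C) aaaaa has length 5, strictly between 2² = 4 and 3² = 9, so it is not in L ✗

Only (B) aaaaaaaaa is in L, so it is the only candidate that could play the role of s.
(In a complete proof one picks s in terms of the pumping length p so that |s| ≥ p is guaranteed; a fixed string like aaaaaaaaa illustrates the shape of such an s.)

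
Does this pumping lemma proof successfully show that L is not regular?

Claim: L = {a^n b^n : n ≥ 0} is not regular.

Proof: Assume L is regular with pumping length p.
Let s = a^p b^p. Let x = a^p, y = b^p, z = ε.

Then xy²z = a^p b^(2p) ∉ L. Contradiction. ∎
The proof is INCORRECT.

Error: The decomposition violates |xy| ≤ p.
With x = a^p and y = b^p, we have |xy| = 2p > p.
The pumping lemma requires |xy| ≤ p, so y must be within the first p characters.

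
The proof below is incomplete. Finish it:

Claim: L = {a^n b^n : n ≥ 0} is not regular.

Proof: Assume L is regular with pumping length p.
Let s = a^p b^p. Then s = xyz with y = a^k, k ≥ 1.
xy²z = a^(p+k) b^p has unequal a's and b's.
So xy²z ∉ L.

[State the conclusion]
This contradicts the pumping lemma for regular languages,
which guarantees xy^i z ∈ L for all i ≥ 0.

Since our assumption that L is regular leads to a contradiction,
we conclude that L = {a^n b^n : n ≥ 0} is NOT regular. ∎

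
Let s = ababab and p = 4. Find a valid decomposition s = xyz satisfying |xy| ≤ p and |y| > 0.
x = '', y = 'aba', z = 'bab'

For s = ababab and p = 4, one valid decomposition is:
- x = '' (length 0)
- y = 'aba' (length 3)
- z = 'bab' (length 3)

Verification:
- xyz = '' + 'aba' + 'bab' = ababab ✓
- |xy| = 3 ≤ 4 ✓
- |y| = 3 > 0 ✓

All pumping lemma constraints are satisfied.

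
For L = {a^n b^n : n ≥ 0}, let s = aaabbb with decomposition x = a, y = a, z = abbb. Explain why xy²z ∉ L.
xy²z = aaaabbb ∉ L

Pumping with i = 2 replaces y = a by y² = aa:
- Original: s = xyz = aaabbb; aaabbb = a^3 b^3 has equal counts (3 = 3), so it is in L
- Pumped: xy²z = a · aa · abbb = aaaabbb
- aaaabbb has 4 a's and 3 b's; 4 ≠ 3, so it is not in L

The pumping lemma would require xy²z ∈ L, so this decomposition yields a contradiction.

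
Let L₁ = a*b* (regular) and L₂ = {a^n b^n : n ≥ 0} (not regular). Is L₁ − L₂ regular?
No — L₁ − L₂ is not regular.

a*b* − {a^n b^n} = {a^n b^m : n ≠ m}. If this were regular, then its complement intersected with a*b*, namely {a^n b^n : n ≥ 0}, would be regular too (closure under complement and intersection) — contradiction. So L₁ − L₂ is not regular.

Note that the bare facts "L₁ regular, L₂ non-regular" do not settle the question by themselves: the closure of regular languages under ∪, ∩, complement and difference applies only when BOTH operands are regular. With a non-regular operand the result can come out regular or non-regular depending on the specific languages, so one has to work out L₁ − L₂ for this particular pair, as above.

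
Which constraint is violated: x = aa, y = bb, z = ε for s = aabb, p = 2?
Violated: |xy| ≤ p

The decomposition x = aa, y = bb, z = ε for s = aabb with p = 2
violates the constraint: |xy| ≤ p

|xy| = |aabb| = 4 > 2 = p. The decomposition puts too many characters in xy.

Pumping lemma constraints:
1. xyz = s (decomposition is valid)
2. |xy| ≤ p
3. |y| > 0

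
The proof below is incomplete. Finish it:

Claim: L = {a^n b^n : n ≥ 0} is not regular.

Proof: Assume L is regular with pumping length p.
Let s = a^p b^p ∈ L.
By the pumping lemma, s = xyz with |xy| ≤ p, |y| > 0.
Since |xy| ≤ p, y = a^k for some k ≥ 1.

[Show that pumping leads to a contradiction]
Consider xy²z = a^(p+k) b^p.

Since k ≥ 1, we have p + k > p.
So xy²z has more a's than b's: (p+k) a's vs p b's.
This means xy²z ∉ L because a^n b^n requires equal counts.

This contradicts the pumping lemma which states xy²z ∈ L.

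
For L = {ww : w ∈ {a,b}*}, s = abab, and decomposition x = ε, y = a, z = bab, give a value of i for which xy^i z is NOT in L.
i = 0

xy⁰z = ε · ε · bab = bab; bab has odd length 3, so it cannot be written as ww and is not in L.
(Other choices also work, e.g. i = 2, 3; only i = 1 is guaranteed to stay in L since xy¹z = s.)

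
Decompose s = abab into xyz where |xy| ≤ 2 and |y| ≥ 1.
x = '', y = 'ab', z = 'ab'

For s = abab and p = 2, one valid decomposition is:
- x = '' (length 0)
- y = 'ab' (length 2)
- z = 'ab' (length 2)

Verification:
- xyz = '' + 'ab' + 'ab' = abab ✓
- |xy| = 2 ≤ 2 ✓
- |y| = 2 > 0 ✓

All pumping lemma constraints are satisfied.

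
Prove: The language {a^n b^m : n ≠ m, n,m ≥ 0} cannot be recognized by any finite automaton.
Assume for contradiction that L is regular, and let p ≥ 1 be the pumping length given by the pumping lemma.
Choose s = a^p b^(p + p!). Then s ∈ L because p ≠ p + p! (as p! ≥ 1), and |s| ≥ p.
By the pumping lemma, s = xyz for some x, y, z with |xy| ≤ p, |y| ≥ 1, and xy^i z ∈ L for every i ≥ 0.
Since |xy| ≤ p and the first p symbols of s are all a's, y = a^k for some k with 1 ≤ k ≤ p.
For every i ≥ 0, xy^i z = a^(p + (i − 1)k) b^(p + p!).

Because 1 ≤ k ≤ p, k divides p!. Let t = p!/k (a positive integer) and take i = t + 1.
Then the number of a's is p + tk = p + p!, which equals the number of b's.
So xy^(t+1) z = a^(p + p!) b^(p + p!) has equally many a's and b's and is NOT in L.

This contradicts the pumping lemma, which requires xy^i z ∈ L for all i ≥ 0.
Hence L = {a^n b^m : n ≠ m, n,m ≥ 0} is not regular. ∎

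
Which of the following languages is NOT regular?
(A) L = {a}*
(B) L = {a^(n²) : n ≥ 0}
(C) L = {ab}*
(B) {a^(n²) : n ≥ 0}

(B) L = {a^(n²) : n ≥ 0} is NOT regular.

The pumping lemma can be used to prove this:
After pumping, length is no longer a perfect square

The other languages are regular because they can be recognized by finite automata.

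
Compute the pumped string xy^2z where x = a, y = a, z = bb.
aaabb

Given x = 'a', y = 'a', z = 'bb' and i = 2:

xy^2z = x + y·y·...·y (2 times) + z
       = 'a' + 'a'^2 + 'bb'
       = 'a' + 'aa' + 'bb'
       = 'aaabb'

The pumped string is 'aaabb' with length 5.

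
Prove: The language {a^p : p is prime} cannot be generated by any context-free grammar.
Assume for contradiction that L is context-free, and let p ≥ 1 be the pumping length given by the pumping lemma for CFLs.
Choose a prime q with q ≥ p and let s = a^q. Then s ∈ L and |s| = q ≥ p.
By the CFL pumping lemma, s = uvxyz for some u, v, x, y, z with |vxy| ≤ p, |vy| ≥ 1, and uv^i xy^i z ∈ L for every i ≥ 0.
All symbols are a's, so only lengths matter: let k = |vy|, with 1 ≤ k ≤ p. Then |uv^i xy^i z| = q + (i − 1)k.

Take i = q + 1: the length is q + qk = q(k + 1).
Both factors satisfy q ≥ 2 and k + 1 ≥ 2, so q(k + 1) is composite and uv^(q+1) xy^(q+1) z ∉ L.

This contradicts the CFL pumping lemma, which requires uv^i xy^i z ∈ L for all i ≥ 0.
Hence L = {a^p : p is prime} is not context-free. ∎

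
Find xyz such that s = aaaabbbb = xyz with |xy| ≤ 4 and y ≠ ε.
x = 'a', y = 'aa', z = 'abbbb'

For s = aaaabbbb and p = 4, one valid decomposition is:
- x = 'a' (length 1)
- y = 'aa' (length 2)
- z = 'abbbb' (length 5)

Verification:
- xyz = 'a' + 'aa' + 'abbbb' = aaaabbbb ✓
- |xy| = 3 ≤ 4 ✓
- |y| = 2 > 0 ✓

All pumping lemma constraints are satisfied.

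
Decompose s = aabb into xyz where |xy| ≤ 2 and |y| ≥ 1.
x = '', y = 'aa', z = 'bb'

For s = aabb and p = 2, one valid decomposition is:
- x = '' (length 0)
- y = 'aa' (length 2)
- z = 'bb' (length 2)

Verification:
- xyz = '' + 'aa' + 'bb' = aabb ✓
- |xy| = 2 ≤ 2 ✓
- |y| = 2 > 0 ✓

All pumping lemma constraints are satisfied.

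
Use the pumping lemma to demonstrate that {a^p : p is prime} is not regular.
Assume for contradiction that L is regular, and let p ≥ 1 be the pumping length given by the pumping lemma.
Choose a prime q with q ≥ p (one exists because there are infinitely many primes) and let s = a^q. Then s ∈ L and |s| = q ≥ p.
By the pumping lemma, s = xyz for some x, y, z with |xy| ≤ p, |y| ≥ 1, and xy^i z ∈ L for every i ≥ 0.
Here y = a^k for some k with 1 ≤ k ≤ p, and xy^i z = a^(q + (i − 1)k) for every i ≥ 0.

Take i = q + 1: |xy^(q+1) z| = q + qk = q(k + 1).
Both factors satisfy q ≥ 2 and k + 1 ≥ 2, so q(k + 1) is composite, and xy^(q+1) z ∉ L.

This contradicts the pumping lemma, which requires xy^i z ∈ L for all i ≥ 0.
Hence L = {a^p : p is prime} is not regular. ∎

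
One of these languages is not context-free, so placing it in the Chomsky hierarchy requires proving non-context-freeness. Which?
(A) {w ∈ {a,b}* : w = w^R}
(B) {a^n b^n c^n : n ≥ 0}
(B) {a^n b^n c^n : n ≥ 0}

(B) {a^n b^n c^n : n ≥ 0} requires the CFL pumping lemma.

- {w ∈ {a,b}* : w = w^R} is context-free (but not regular)
  • Can be shown non-regular with the regular pumping lemma
  • After pumping, the string is no longer symmetric

- {a^n b^n c^n : n ≥ 0} is NOT context-free
  • Requires the CFL pumping lemma to prove
  • Cannot maintain three equal counts simultaneously

The CFL pumping lemma is "stronger" in that it can prove non-membership
in the larger class of context-free languages.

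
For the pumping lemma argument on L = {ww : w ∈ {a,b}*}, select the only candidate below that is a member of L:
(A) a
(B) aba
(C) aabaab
(C) aabaab

The pumping lemma is applied to a string s that lies in L, so first check membership of each option:
- (A) a has odd length 1, so it cannot be written as ww and is not in L ✗
- (B) aba has odd length 3, so it cannot be written as ww and is not in L ✗
- (C) aabaab splits into halves aab · aab, which are equal, so it is in L (w = aab) ✓

Only (C) aabaab is in L, so it is the only candidate that could play the role of s.
(In a complete proof one picks s in terms of the pumping length p so that |s| ≥ p is guaranteed; a fixed string like aabaab illustrates the shape of such an s.)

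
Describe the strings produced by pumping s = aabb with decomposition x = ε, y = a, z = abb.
{xy^i z : i ≥ 0} = {a^(i+1) b^2 : i ≥ 0} = {abb, aabb, aaabb, ...}

With x = ε, y = a, z = abb: Starting with aabb and pumping the first 'a' (z = abb keeps the second 'a'), we get strings with i+1 a's followed by 2 b's for i = 0, 1, 2, ...; note bb is not produced because z always contributes one a.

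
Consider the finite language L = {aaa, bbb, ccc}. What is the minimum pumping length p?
p = 4

For a finite language L, the pumping lemma holds vacuously if p > max|s| for s ∈ L.

The longest string in L = {aaa, bbb, ccc} has length 3.
If p = 4, then no string s ∈ L has |s| ≥ p, so the condition is vacuously true.

The minimum pumping length is p = 4.

Why no smaller p works: for any p ≤ 3, the longest string s ∈ L has |s| = 3 ≥ p, so it would
have to be pumpable; but pumping up (i = 2, 3, ...) produces ever longer strings, which cannot all lie in the
finite language L. So the pumping property fails for every p ≤ 3.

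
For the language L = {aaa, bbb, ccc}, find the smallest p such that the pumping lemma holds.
p = 4

For a finite language L, the pumping lemma holds vacuously if p > max|s| for s ∈ L.

The longest string in L = {aaa, bbb, ccc} has length 3.
If p = 4, then no string s ∈ L has |s| ≥ p, so the condition is vacuously true.

The minimum pumping length is p = 4.

Why no smaller p works: for any p ≤ 3, the longest string s ∈ L has |s| = 3 ≥ p, so it would
have to be pumpable; but pumping up (i = 2, 3, ...) produces ever longer strings, which cannot all lie in the
finite language L. So the pumping property fails for every p ≤ 3.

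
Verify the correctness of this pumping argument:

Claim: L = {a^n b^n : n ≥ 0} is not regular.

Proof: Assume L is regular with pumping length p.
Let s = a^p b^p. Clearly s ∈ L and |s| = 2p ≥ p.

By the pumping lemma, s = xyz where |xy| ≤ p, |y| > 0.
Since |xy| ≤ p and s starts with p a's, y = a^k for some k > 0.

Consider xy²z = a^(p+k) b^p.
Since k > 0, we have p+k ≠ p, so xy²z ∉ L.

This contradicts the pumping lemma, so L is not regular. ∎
The proof is correct.

This proof is valid because:
1. The string s = a^p b^p is correctly in L
2. The decomposition analysis is correct: y must consist only of a's
3. The contradiction is valid: pumping increases a's but not b's
4. The conclusion follows logically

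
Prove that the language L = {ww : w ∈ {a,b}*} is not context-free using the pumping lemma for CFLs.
Assume for contradiction that L is context-free, and let p ≥ 1 be the pumping length given by the pumping lemma for CFLs.
Choose s = a^p b^p a^p b^p. Then s ∈ L (take w = a^p b^p) and |s| = 4p ≥ p.
By the CFL pumping lemma, s = uvxyz for some u, v, x, y, z with |vxy| ≤ p, |vy| ≥ 1, and uv^i xy^i z ∈ L for every i ≥ 0.

Write s as four blocks A₁ B₁ A₂ B₂ with A₁ = A₂ = a^p and B₁ = B₂ = b^p. Since |vxy| ≤ p, the window vxy lies inside at most two adjacent blocks. Take i = 0 and let t = uxz, so |t| = 4p − |vy| with 1 ≤ |vy| ≤ p. If |t| is odd, t ∉ L immediately, so assume |vy| is even (hence |vy| ≥ 2) and |t|/2 = 2p − |vy|/2, which satisfies p ≤ |t|/2 ≤ 2p − 1.

Case 1 (vxy inside A₁B₁): t = a^(p−j) b^(p−l) a^p b^p with j + l = |vy|. The second half of t has length < 2p, so it is a suffix of the trailing a^p b^p and ends in b; the first half is a^(p−j) b^(p−l) a^((j+l)/2), which ends in a because (j+l)/2 ≥ 1. The halves differ, so t ∉ L.

Case 2 (vxy inside B₁A₂, straddling the middle): t = a^p b^(p−j) a^(p−l) b^p with j + l = |vy|. If t = ww, then w is a prefix of t of length ≥ p, so w begins with a^p; and w is a suffix of t of length ≥ p, so w ends with b^p. That forces |w| ≥ 2p, contradicting |w| = |t|/2 ≤ 2p − 1. So t ∉ L.

Case 3 (vxy inside A₂B₂): t = a^p b^p a^(p−j) b^(p−l) with j + l = |vy|. The first half of t is a prefix of a^p b^p, so it begins with a; the second half is b^((j+l)/2) a^(p−j) b^(p−l), which begins with b. The halves differ, so t ∉ L.

In every case uv⁰xy⁰z = uxz ∉ L.

This contradicts the CFL pumping lemma, which requires uv^i xy^i z ∈ L for all i ≥ 0.
Hence L = {ww : w ∈ {a,b}*} is not context-free. ∎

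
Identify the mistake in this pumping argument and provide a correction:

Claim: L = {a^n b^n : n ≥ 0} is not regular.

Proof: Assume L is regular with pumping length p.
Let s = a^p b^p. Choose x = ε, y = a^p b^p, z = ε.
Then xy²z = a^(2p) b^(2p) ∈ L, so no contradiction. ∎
Error: The decomposition violates |xy| ≤ p. With y = a^p b^p, |xy| = |y| = 2p > p. (The proof also miscomputes xy²z, which would be a^p b^p a^p b^p rather than a^(2p) b^(2p), and it wrongly treats one harmless decomposition as settling the matter — the prover does not get to choose the decomposition.)

Correction: The pumping lemma requires |xy| ≤ p, and the argument must handle every decomposition satisfying |xy| ≤ p, |y| ≥ 1. Since s starts with p a's, any such y consists only of a's, say y = a^k with k ≥ 1. Then xy²z = a^(p+k) b^p has unequal numbers of a's and b's, so xy²z ∉ L — the required contradiction.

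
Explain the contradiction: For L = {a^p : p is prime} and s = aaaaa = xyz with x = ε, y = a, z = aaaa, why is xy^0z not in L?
xy⁰z = aaaa ∉ L

Pumping with i = 0 replaces y = a by y⁰ = ε:
- Original: s = xyz = aaaaa; aaaaa has length 5, which is prime, so it is in L
- Pumped: xy⁰z = ε · ε · aaaa = aaaa
- aaaa has length 4 = 2 × 2, which is not prime, so it is not in L

The pumping lemma would require xy⁰z ∈ L, so this decomposition yields a contradiction.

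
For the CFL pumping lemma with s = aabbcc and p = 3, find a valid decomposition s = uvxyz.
u='aa', v='b', x='b', y='c', z='c'

For s = aabbcc with pumping length p = 3:

One valid decomposition:
- u = 'aa'
- v = 'b'
- x = 'b'
- y = 'c'
- z = 'c'

Verification:
- uvxyz = 'aa' + 'b' + 'b' + 'c' + 'c' = aabbcc ✓
- |vxy| = |'bbc'| = 3 ≤ 3 ✓
- |vy| = |'bc'| = 2 > 0 ✓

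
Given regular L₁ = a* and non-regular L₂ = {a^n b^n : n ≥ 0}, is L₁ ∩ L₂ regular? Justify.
Yes — L₁ ∩ L₂ is regular.

A string of a* contains no b's, and the only string of {a^n b^n} with no b's is ε (n = 0). So L₁ ∩ L₂ = {ε}, a finite language, which is regular.

Note that the bare facts "L₁ regular, L₂ non-regular" do not settle the question by themselves: the closure of regular languages under ∪, ∩, complement and difference applies only when BOTH operands are regular. With a non-regular operand the result can come out regular or non-regular depending on the specific languages, so one has to work out L₁ ∩ L₂ for this particular pair, as above.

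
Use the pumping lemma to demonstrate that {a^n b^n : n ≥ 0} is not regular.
Assume for contradiction that L is regular, and let p ≥ 1 be the pumping length given by the pumping lemma.
Choose s = a^p b^p. Then s ∈ L and |s| = 2p ≥ p.
By the pumping lemma, s = xyz for some x, y, z with |xy| ≤ p, |y| ≥ 1, and xy^i z ∈ L for every i ≥ 0.
Since |xy| ≤ p and the first p symbols of s are all a's, we must have y = a^k for some k with 1 ≤ k ≤ p.

Take i = 0: xy⁰z = a^(p − k) b^p.
This string has p − k a's but p b's, and p − k < p because k ≥ 1. So xy⁰z ∉ L.

This contradicts the pumping lemma, which requires xy^i z ∈ L for all i ≥ 0.
Hence L = {a^n b^n : n ≥ 0} is not regular. ∎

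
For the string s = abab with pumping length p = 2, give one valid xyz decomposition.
x = 'a', y = 'b', z = 'ab'

For s = abab and p = 2, one valid decomposition is:
- x = 'a' (length 1)
- y = 'b' (length 1)
- z = 'ab' (length 2)

Verification:
- xyz = 'a' + 'b' + 'ab' = abab ✓
- |xy| = 2 ≤ 2 ✓
- |y| = 1 > 0 ✓

All pumping lemma constraints are satisfied.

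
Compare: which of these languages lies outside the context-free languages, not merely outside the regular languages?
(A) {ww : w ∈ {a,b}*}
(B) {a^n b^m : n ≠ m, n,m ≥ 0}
(A) {ww : w ∈ {a,b}*}

(A) {ww : w ∈ {a,b}*} requires the CFL pumping lemma.

- {a^n b^m : n ≠ m, n,m ≥ 0} is context-free (but not regular)
  • Can be shown non-regular with the regular pumping lemma
  • After pumping a's, we can make n = m

- {ww : w ∈ {a,b}*} is NOT context-free
  • Requires the CFL pumping lemma to prove
  • Even a PDA cannot compare two arbitrary halves symbol by symbol; CFL pumping on a^p b^p a^p b^p fails

The CFL pumping lemma is "stronger" in that it can prove non-membership
in the larger class of context-free languages.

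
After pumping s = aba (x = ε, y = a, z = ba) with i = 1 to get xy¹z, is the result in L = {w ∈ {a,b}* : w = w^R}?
Yes

xy¹z = ε · a · ba = aba.
aba reversed is aba, the same string, so it is a palindrome and is in L.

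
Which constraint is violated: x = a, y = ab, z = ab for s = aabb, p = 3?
Violated: xyz = s

The decomposition x = a, y = ab, z = ab for s = aabb with p = 3
violates the constraint: xyz = s

xyz = 'a' + 'ab' + 'ab' = 'aabab' ≠ 'aabb' = s. The decomposition doesn't reconstruct s.

Pumping lemma constraints:
1. xyz = s (decomposition is valid)
2. |xy| ≤ p
3. |y| > 0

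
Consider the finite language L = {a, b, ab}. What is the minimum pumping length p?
p = 3

For a finite language L, the pumping lemma holds vacuously if p > max|s| for s ∈ L.

The longest string in L = {a, b, ab} has length 2.
If p = 3, then no string s ∈ L has |s| ≥ p, so the condition is vacuously true.

The minimum pumping length is p = 3.

Why no smaller p works: for any p ≤ 2, the longest string s ∈ L has |s| = 2 ≥ p, so it would
have to be pumpable; but pumping up (i = 2, 3, ...) produces ever longer strings, which cannot all lie in the
finite language L. So the pumping property fails for every p ≤ 2.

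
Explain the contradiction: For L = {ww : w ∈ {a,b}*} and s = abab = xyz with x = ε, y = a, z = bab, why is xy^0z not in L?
xy⁰z = bab ∉ L

Pumping with i = 0 replaces y = a by y⁰ = ε:
- Original: s = xyz = abab; abab splits into halves ab · ab, which are equal, so it is in L (w = ab)
- Pumped: xy⁰z = ε · ε · bab = bab
- bab has odd length 3, so it cannot be written as ww and is not in L

The pumping lemma would require xy⁰z ∈ L, so this decomposition yields a contradiction.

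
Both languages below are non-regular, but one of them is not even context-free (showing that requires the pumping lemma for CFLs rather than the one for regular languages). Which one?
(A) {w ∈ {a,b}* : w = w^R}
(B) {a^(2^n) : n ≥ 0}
(B) {a^(2^n) : n ≥ 0}

(B) {a^(2^n) : n ≥ 0} requires the CFL pumping lemma.

- {w ∈ {a,b}* : w = w^R} is context-free (but not regular)
  • Can be shown non-regular with the regular pumping lemma
  • After pumping, the string is no longer symmetric

- {a^(2^n) : n ≥ 0} is NOT context-free
  • Requires the CFL pumping lemma to prove
  • Gaps between powers of 2 grow exponentially

The CFL pumping lemma is "stronger" in that it can prove non-membership
in the larger class of context-free languages.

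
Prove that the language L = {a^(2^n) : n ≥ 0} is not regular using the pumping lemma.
Assume for contradiction that L is regular, and let p ≥ 1 be the pumping length given by the pumping lemma.
Choose s = a^(2^p). Then s ∈ L and |s| = 2^p ≥ p.
By the pumping lemma, s = xyz for some x, y, z with |xy| ≤ p, |y| ≥ 1, and xy^i z ∈ L for every i ≥ 0.
Here y = a^k for some k with 1 ≤ k ≤ |xy| ≤ p, and p < 2^p.

Take i = 2: |xy²z| = 2^p + k.
Now 2^p < 2^p + k ≤ 2^p + p < 2^p + 2^p = 2^(p+1).
So |xy²z| lies strictly between the consecutive powers of two 2^p and 2^(p+1), hence is not a power of 2, and xy²z ∉ L.

This contradicts the pumping lemma, which requires xy^i z ∈ L for all i ≥ 0.
Hence L = {a^(2^n) : n ≥ 0} is not regular. ∎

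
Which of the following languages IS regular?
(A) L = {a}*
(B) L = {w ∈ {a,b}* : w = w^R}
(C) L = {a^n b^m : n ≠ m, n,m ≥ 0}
(A) {a}*

(A) L = {a}* is regular.

This can be recognized by a finite automaton (DFA/NFA).
Regular expressions like {a}* define regular languages.

The other choices are not regular:
- {w ∈ {a,b}* : w = w^R}: After pumping, the string is no longer symmetric
- {a^n b^m : n ≠ m, n,m ≥ 0}: After pumping a's, we can make n = m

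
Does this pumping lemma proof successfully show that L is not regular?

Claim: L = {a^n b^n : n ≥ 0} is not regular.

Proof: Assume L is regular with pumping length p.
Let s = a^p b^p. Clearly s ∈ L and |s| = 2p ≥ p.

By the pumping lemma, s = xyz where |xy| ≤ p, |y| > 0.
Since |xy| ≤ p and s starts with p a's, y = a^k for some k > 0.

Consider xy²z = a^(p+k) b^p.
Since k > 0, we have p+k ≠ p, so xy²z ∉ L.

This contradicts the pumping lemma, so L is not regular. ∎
The proof is correct.

This proof is valid because:
1. The string s = a^p b^p is correctly in L
2. The decomposition analysis is correct: y must consist only of a's
3. The contradiction is valid: pumping increases a's but not b's
4. The conclusion follows logically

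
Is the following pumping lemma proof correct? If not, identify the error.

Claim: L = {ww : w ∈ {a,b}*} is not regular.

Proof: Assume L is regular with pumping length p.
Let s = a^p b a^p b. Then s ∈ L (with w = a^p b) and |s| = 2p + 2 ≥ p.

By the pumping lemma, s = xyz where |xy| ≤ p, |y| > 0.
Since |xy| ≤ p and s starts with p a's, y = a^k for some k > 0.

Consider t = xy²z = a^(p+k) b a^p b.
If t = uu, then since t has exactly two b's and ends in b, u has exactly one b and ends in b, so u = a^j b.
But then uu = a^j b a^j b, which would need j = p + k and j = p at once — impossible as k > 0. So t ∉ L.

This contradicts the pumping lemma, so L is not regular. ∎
The proof is correct.

This proof is valid because:
1. s = a^p b a^p b is in L and is chosen in terms of p, so |s| ≥ p holds for every p
2. The decomposition analysis is correct: |xy| ≤ p forces y to lie inside the leading a's
3. The contradiction is valid: the argument shows a^(p+k) b a^p b cannot be split into two equal halves
4. The conclusion follows logically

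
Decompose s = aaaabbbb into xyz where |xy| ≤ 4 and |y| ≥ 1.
x = 'aaa', y = 'a', z = 'bbbb'

For s = aaaabbbb and p = 4, one valid decomposition is:
- x = 'aaa' (length 3)
- y = 'a' (length 1)
- z = 'bbbb' (length 4)

Verification:
- xyz = 'aaa' + 'a' + 'bbbb' = aaaabbbb ✓
- |xy| = 4 ≤ 4 ✓
- |y| = 1 > 0 ✓

All pumping lemma constraints are satisfied.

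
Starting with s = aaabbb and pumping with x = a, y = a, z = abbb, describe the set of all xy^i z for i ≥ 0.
{xy^i z : i ≥ 0} = {a^(2+i) b^3 : i ≥ 0} = {aabbb, aaabbb, aaaabbb, ...}

With x = a, y = a, z = abbb: Starting with aaabbb and pumping the second 'a', we get strings with 2+i a's followed by 3 b's for i = 0, 1, 2, ...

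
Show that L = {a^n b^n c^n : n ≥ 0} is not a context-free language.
Assume for contradiction that L is context-free, and let p ≥ 1 be the pumping length given by the pumping lemma for CFLs.
Choose s = a^p b^p c^p. Then s ∈ L and |s| = 3p ≥ p.
By the CFL pumping lemma, s = uvxyz for some u, v, x, y, z with |vxy| ≤ p, |vy| ≥ 1, and uv^i xy^i z ∈ L for every i ≥ 0.

Because |vxy| ≤ p, the window vxy cannot contain both an a and a c: any substring of s containing both must include the entire block b^p plus at least one a and one c, so it has length ≥ p + 2 > p.
Hence at least one of the letters a, c does not occur in vy at all.

Take i = 0: the string uxz is obtained from s by deleting |vy| ≥ 1 symbols, so |uxz| = 3p − |vy| < 3p.
But the letter (a or c) that does not occur in vy still occurs exactly p times in uxz. Every string of L with exactly p copies of some letter is a^p b^p c^p, of length 3p. Since |uxz| < 3p, uxz ∉ L.

This contradicts the CFL pumping lemma, which requires uv^i xy^i z ∈ L for all i ≥ 0.
Hence L = {a^n b^n c^n : n ≥ 0} is not context-free. ∎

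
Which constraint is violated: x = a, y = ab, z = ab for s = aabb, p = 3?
Violated: xyz = s

The decomposition x = a, y = ab, z = ab for s = aabb with p = 3
violates the constraint: xyz = s

xyz = 'a' + 'ab' + 'ab' = 'aabab' ≠ 'aabb' = s. The decomposition doesn't reconstruct s.

Pumping lemma constraints:
1. xyz = s (decomposition is valid)
2. |xy| ≤ p
3. |y| > 0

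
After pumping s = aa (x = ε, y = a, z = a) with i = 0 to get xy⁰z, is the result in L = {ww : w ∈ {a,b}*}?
No

xy⁰z = ε · ε · a = a.
a has odd length 1, so it cannot be written as ww and is not in L.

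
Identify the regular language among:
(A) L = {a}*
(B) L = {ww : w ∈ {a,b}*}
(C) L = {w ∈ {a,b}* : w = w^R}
(A) {a}*

(A) L = {a}* is regular.

This can be recognized by a finite automaton (DFA/NFA).
Regular expressions like {a}* define regular languages.

The other choices are not regular:
- {ww : w ∈ {a,b}*}: After pumping, the two halves no longer match
- {w ∈ {a,b}* : w = w^R}: After pumping, the string is no longer symmetric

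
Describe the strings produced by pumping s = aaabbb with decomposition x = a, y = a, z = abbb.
{xy^i z : i ≥ 0} = {a^(2+i) b^3 : i ≥ 0} = {aabbb, aaabbb, aaaabbb, ...}

With x = a, y = a, z = abbb: Starting with aaabbb and pumping the second 'a', we get strings with 2+i a's followed by 3 b's for i = 0, 1, 2, ...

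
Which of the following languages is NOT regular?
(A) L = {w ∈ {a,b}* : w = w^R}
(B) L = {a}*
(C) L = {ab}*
(A) {w ∈ {a,b}* : w = w^R}

(A) L = {w ∈ {a,b}* : w = w^R} is NOT regular.

The pumping lemma can be used to prove this:
After pumping, the string is no longer symmetric

The other languages are regular because they can be recognized by finite automata.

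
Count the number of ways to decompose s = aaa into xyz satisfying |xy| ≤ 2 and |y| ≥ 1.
3

For s = 'aaa' with pumping length p = 2:

Constraints: |xy| ≤ 2, |y| > 0

Valid decompositions (|xy| ≤ p, |y| ≥ 1):
  • x='', y='a', z='aa'
  • x='a', y='a', z='a'
  • x='', y='aa', z='a'

Total count: 3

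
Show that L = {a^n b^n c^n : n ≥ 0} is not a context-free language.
Assume for contradiction that L is context-free, and let p ≥ 1 be the pumping length given by the pumping lemma for CFLs.
Choose s = a^p b^p c^p. Then s ∈ L and |s| = 3p ≥ p.
By the CFL pumping lemma, s = uvxyz for some u, v, x, y, z with |vxy| ≤ p, |vy| ≥ 1, and uv^i xy^i z ∈ L for every i ≥ 0.

Because |vxy| ≤ p, the window vxy cannot contain both an a and a c: any substring of s containing both must include the entire block b^p plus at least one a and one c, so it has length ≥ p + 2 > p.
Hence at least one of the letters a, c does not occur in vy at all.

Take i = 0: the string uxz is obtained from s by deleting |vy| ≥ 1 symbols, so |uxz| = 3p − |vy| < 3p.
But the letter (a or c) that does not occur in vy still occurs exactly p times in uxz. Every string of L with exactly p copies of some letter is a^p b^p c^p, of length 3p. Since |uxz| < 3p, uxz ∉ L.

This contradicts the CFL pumping lemma, which requires uv^i xy^i z ∈ L for all i ≥ 0.
Hence L = {a^n b^n c^n : n ≥ 0} is not context-free. ∎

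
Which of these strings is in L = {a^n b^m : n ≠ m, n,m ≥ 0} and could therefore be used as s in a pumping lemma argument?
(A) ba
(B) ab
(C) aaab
(C) aaab

The pumping lemma is applied to a string s that lies in L, so first check membership of each option:
- (A) ba has an a after a b, so it is not of the form a^n b^m and is not in L ✗
- (B) ab = a^1 b^1 has n = m = 1, so it is not in L ✗
- (C) aaab = a^3 b^1 with 3 ≠ 1, so it is in L ✓

Only (C) aaab is in L, so it is the only candidate that could play the role of s.
(In a complete proof one picks s in terms of the pumping length p so that |s| ≥ p is guaranteed; a fixed string like aaab illustrates the shape of such an s.)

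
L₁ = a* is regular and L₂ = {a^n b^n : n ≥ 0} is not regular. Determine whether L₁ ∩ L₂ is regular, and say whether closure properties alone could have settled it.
Yes — L₁ ∩ L₂ is regular.

A string of a* contains no b's, and the only string of {a^n b^n} with no b's is ε (n = 0). So L₁ ∩ L₂ = {ε}, a finite language, which is regular.

Note that the bare facts "L₁ regular, L₂ non-regular" do not settle the question by themselves: the closure of regular languages under ∪, ∩, complement and difference applies only when BOTH operands are regular. With a non-regular operand the result can come out regular or non-regular depending on the specific languages, so one has to work out L₁ ∩ L₂ for this particular pair, as above.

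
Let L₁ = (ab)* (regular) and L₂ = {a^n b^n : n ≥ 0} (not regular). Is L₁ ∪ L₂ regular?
No — L₁ ∪ L₂ is not regular.

Let U = (ab)* ∪ {a^n b^n}. If U were regular, then U ∩ aa*bb* would be regular (closure under intersection with a regular language). But (ab)* ∩ aa*bb* = {ab} and {a^n b^n} ∩ aa*bb* = {a^n b^n : n ≥ 1}, so U ∩ aa*bb* = {a^n b^n : n ≥ 1}, which is not regular. Hence U is not regular.

Note that the bare facts "L₁ regular, L₂ non-regular" do not settle the question by themselves: the closure of regular languages under ∪, ∩, complement and difference applies only when BOTH operands are regular. With a non-regular operand the result can come out regular or non-regular depending on the specific languages, so one has to work out L₁ ∪ L₂ for this particular pair, as above.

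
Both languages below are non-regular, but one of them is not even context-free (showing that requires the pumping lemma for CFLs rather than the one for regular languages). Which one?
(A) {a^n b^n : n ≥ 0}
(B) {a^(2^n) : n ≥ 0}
(B) {a^(2^n) : n ≥ 0}

(B) {a^(2^n) : n ≥ 0} requires the CFL pumping lemma.

- {a^n b^n : n ≥ 0} is context-free (but not regular)
  • Can be shown non-regular with the regular pumping lemma
  • After pumping, the number of a's and b's become unequal

- {a^(2^n) : n ≥ 0} is NOT context-free
  • Requires the CFL pumping lemma to prove
  • Gaps between powers of 2 grow exponentially

The CFL pumping lemma is "stronger" in that it can prove non-membership
in the larger class of context-free languages.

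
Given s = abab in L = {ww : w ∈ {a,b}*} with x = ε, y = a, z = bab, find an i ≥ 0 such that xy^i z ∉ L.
i = 0

xy⁰z = ε · ε · bab = bab; bab has odd length 3, so it cannot be written as ww and is not in L.
(Other choices also work, e.g. i = 2, 3; only i = 1 is guaranteed to stay in L since xy¹z = s.)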